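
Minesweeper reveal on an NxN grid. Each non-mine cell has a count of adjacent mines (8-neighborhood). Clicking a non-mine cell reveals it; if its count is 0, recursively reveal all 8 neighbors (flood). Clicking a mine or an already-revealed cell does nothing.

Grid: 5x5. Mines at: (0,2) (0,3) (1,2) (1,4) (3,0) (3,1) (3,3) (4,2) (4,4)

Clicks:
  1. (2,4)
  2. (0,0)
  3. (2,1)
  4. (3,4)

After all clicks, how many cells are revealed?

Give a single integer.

Click 1 (2,4) count=2: revealed 1 new [(2,4)] -> total=1
Click 2 (0,0) count=0: revealed 6 new [(0,0) (0,1) (1,0) (1,1) (2,0) (2,1)] -> total=7
Click 3 (2,1) count=3: revealed 0 new [(none)] -> total=7
Click 4 (3,4) count=2: revealed 1 new [(3,4)] -> total=8

Answer: 8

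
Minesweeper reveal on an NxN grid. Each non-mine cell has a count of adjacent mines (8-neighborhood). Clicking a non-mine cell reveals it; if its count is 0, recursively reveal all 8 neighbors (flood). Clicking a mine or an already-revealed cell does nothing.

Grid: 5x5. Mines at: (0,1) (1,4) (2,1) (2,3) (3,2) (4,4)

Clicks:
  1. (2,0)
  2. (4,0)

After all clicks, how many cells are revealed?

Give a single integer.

Click 1 (2,0) count=1: revealed 1 new [(2,0)] -> total=1
Click 2 (4,0) count=0: revealed 4 new [(3,0) (3,1) (4,0) (4,1)] -> total=5

Answer: 5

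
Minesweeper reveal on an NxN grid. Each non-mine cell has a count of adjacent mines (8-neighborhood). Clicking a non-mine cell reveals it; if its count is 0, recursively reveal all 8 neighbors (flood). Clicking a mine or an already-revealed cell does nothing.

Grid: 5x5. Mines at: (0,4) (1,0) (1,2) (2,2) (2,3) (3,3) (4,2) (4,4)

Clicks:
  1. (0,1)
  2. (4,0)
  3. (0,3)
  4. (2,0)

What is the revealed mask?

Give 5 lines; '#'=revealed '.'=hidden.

Answer: .#.#.
.....
##...
##...
##...

Derivation:
Click 1 (0,1) count=2: revealed 1 new [(0,1)] -> total=1
Click 2 (4,0) count=0: revealed 6 new [(2,0) (2,1) (3,0) (3,1) (4,0) (4,1)] -> total=7
Click 3 (0,3) count=2: revealed 1 new [(0,3)] -> total=8
Click 4 (2,0) count=1: revealed 0 new [(none)] -> total=8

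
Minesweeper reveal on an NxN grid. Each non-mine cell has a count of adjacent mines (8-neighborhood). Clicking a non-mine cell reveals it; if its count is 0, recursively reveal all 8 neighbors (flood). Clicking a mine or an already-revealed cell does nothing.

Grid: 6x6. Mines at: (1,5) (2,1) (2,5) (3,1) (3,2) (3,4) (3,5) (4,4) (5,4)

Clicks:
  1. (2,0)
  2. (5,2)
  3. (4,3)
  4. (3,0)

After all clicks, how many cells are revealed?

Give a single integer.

Answer: 10

Derivation:
Click 1 (2,0) count=2: revealed 1 new [(2,0)] -> total=1
Click 2 (5,2) count=0: revealed 8 new [(4,0) (4,1) (4,2) (4,3) (5,0) (5,1) (5,2) (5,3)] -> total=9
Click 3 (4,3) count=4: revealed 0 new [(none)] -> total=9
Click 4 (3,0) count=2: revealed 1 new [(3,0)] -> total=10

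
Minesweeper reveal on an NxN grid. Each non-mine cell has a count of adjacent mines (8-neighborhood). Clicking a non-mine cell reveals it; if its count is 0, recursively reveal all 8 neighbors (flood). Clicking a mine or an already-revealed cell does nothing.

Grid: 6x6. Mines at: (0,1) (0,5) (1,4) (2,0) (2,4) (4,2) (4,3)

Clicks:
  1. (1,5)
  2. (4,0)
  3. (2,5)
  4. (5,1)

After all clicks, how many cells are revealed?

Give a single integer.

Click 1 (1,5) count=3: revealed 1 new [(1,5)] -> total=1
Click 2 (4,0) count=0: revealed 6 new [(3,0) (3,1) (4,0) (4,1) (5,0) (5,1)] -> total=7
Click 3 (2,5) count=2: revealed 1 new [(2,5)] -> total=8
Click 4 (5,1) count=1: revealed 0 new [(none)] -> total=8

Answer: 8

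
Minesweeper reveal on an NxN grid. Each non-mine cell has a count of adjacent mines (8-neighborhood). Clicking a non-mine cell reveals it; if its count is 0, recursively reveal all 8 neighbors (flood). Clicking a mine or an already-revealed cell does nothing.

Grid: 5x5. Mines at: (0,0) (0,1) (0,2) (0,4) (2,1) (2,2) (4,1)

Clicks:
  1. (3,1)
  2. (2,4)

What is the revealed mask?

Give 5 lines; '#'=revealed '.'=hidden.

Click 1 (3,1) count=3: revealed 1 new [(3,1)] -> total=1
Click 2 (2,4) count=0: revealed 10 new [(1,3) (1,4) (2,3) (2,4) (3,2) (3,3) (3,4) (4,2) (4,3) (4,4)] -> total=11

Answer: .....
...##
...##
.####
..###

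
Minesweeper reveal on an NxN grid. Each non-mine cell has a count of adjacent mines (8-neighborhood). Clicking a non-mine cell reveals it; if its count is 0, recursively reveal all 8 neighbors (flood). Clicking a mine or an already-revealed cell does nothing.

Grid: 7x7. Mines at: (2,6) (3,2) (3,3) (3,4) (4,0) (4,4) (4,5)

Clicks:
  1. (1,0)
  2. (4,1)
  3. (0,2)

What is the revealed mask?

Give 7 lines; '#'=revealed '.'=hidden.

Click 1 (1,0) count=0: revealed 22 new [(0,0) (0,1) (0,2) (0,3) (0,4) (0,5) (0,6) (1,0) (1,1) (1,2) (1,3) (1,4) (1,5) (1,6) (2,0) (2,1) (2,2) (2,3) (2,4) (2,5) (3,0) (3,1)] -> total=22
Click 2 (4,1) count=2: revealed 1 new [(4,1)] -> total=23
Click 3 (0,2) count=0: revealed 0 new [(none)] -> total=23

Answer: #######
#######
######.
##.....
.#.....
.......
.......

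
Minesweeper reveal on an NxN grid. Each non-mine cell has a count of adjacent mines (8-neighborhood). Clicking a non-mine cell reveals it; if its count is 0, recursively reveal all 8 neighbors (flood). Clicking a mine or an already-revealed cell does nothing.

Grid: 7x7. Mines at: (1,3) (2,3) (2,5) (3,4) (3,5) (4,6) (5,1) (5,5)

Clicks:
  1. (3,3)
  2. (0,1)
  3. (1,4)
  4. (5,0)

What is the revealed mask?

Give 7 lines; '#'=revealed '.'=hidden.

Click 1 (3,3) count=2: revealed 1 new [(3,3)] -> total=1
Click 2 (0,1) count=0: revealed 15 new [(0,0) (0,1) (0,2) (1,0) (1,1) (1,2) (2,0) (2,1) (2,2) (3,0) (3,1) (3,2) (4,0) (4,1) (4,2)] -> total=16
Click 3 (1,4) count=3: revealed 1 new [(1,4)] -> total=17
Click 4 (5,0) count=1: revealed 1 new [(5,0)] -> total=18

Answer: ###....
###.#..
###....
####...
###....
#......
.......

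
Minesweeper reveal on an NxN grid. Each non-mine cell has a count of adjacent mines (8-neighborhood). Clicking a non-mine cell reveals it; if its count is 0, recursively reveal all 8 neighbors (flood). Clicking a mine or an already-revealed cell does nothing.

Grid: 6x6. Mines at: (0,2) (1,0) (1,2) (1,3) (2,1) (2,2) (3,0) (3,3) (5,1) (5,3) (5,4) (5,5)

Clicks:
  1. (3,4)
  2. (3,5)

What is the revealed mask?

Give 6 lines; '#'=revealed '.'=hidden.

Answer: ....##
....##
....##
....##
....##
......

Derivation:
Click 1 (3,4) count=1: revealed 1 new [(3,4)] -> total=1
Click 2 (3,5) count=0: revealed 9 new [(0,4) (0,5) (1,4) (1,5) (2,4) (2,5) (3,5) (4,4) (4,5)] -> total=10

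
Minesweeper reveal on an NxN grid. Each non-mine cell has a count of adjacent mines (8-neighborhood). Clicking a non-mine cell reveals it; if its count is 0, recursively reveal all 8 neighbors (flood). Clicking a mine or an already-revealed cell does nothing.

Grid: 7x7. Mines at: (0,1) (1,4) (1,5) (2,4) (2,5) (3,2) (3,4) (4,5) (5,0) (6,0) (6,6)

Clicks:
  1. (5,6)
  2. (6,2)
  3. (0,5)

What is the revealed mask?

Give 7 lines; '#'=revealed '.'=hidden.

Click 1 (5,6) count=2: revealed 1 new [(5,6)] -> total=1
Click 2 (6,2) count=0: revealed 14 new [(4,1) (4,2) (4,3) (4,4) (5,1) (5,2) (5,3) (5,4) (5,5) (6,1) (6,2) (6,3) (6,4) (6,5)] -> total=15
Click 3 (0,5) count=2: revealed 1 new [(0,5)] -> total=16

Answer: .....#.
.......
.......
.......
.####..
.######
.#####.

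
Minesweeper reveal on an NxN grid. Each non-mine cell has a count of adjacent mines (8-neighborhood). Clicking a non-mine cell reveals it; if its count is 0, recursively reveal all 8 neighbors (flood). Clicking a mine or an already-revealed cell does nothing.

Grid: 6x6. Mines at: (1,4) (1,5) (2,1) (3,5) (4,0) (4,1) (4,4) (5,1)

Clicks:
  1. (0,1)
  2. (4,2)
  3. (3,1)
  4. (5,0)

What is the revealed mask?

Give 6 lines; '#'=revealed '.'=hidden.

Click 1 (0,1) count=0: revealed 8 new [(0,0) (0,1) (0,2) (0,3) (1,0) (1,1) (1,2) (1,3)] -> total=8
Click 2 (4,2) count=2: revealed 1 new [(4,2)] -> total=9
Click 3 (3,1) count=3: revealed 1 new [(3,1)] -> total=10
Click 4 (5,0) count=3: revealed 1 new [(5,0)] -> total=11

Answer: ####..
####..
......
.#....
..#...
#.....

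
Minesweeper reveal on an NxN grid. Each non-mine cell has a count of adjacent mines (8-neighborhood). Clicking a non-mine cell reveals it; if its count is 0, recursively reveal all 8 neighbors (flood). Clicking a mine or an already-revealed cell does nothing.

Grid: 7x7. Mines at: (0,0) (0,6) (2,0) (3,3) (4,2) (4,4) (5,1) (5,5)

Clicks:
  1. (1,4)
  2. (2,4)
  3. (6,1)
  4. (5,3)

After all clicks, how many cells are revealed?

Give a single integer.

Answer: 24

Derivation:
Click 1 (1,4) count=0: revealed 22 new [(0,1) (0,2) (0,3) (0,4) (0,5) (1,1) (1,2) (1,3) (1,4) (1,5) (1,6) (2,1) (2,2) (2,3) (2,4) (2,5) (2,6) (3,4) (3,5) (3,6) (4,5) (4,6)] -> total=22
Click 2 (2,4) count=1: revealed 0 new [(none)] -> total=22
Click 3 (6,1) count=1: revealed 1 new [(6,1)] -> total=23
Click 4 (5,3) count=2: revealed 1 new [(5,3)] -> total=24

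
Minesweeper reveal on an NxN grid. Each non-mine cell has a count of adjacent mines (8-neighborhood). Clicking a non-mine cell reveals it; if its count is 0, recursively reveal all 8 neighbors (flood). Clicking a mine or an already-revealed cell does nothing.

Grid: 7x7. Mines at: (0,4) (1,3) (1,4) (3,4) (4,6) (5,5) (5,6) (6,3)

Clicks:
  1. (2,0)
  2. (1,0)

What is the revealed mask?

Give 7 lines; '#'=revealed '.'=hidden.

Answer: ###....
###....
####...
####...
####...
####...
###....

Derivation:
Click 1 (2,0) count=0: revealed 25 new [(0,0) (0,1) (0,2) (1,0) (1,1) (1,2) (2,0) (2,1) (2,2) (2,3) (3,0) (3,1) (3,2) (3,3) (4,0) (4,1) (4,2) (4,3) (5,0) (5,1) (5,2) (5,3) (6,0) (6,1) (6,2)] -> total=25
Click 2 (1,0) count=0: revealed 0 new [(none)] -> total=25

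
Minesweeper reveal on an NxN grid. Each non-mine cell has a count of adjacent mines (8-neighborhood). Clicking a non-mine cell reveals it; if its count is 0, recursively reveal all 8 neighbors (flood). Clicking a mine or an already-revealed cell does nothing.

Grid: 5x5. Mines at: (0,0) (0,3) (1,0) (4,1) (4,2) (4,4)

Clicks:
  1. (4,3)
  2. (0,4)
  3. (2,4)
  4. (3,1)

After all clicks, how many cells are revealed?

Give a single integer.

Click 1 (4,3) count=2: revealed 1 new [(4,3)] -> total=1
Click 2 (0,4) count=1: revealed 1 new [(0,4)] -> total=2
Click 3 (2,4) count=0: revealed 12 new [(1,1) (1,2) (1,3) (1,4) (2,1) (2,2) (2,3) (2,4) (3,1) (3,2) (3,3) (3,4)] -> total=14
Click 4 (3,1) count=2: revealed 0 new [(none)] -> total=14

Answer: 14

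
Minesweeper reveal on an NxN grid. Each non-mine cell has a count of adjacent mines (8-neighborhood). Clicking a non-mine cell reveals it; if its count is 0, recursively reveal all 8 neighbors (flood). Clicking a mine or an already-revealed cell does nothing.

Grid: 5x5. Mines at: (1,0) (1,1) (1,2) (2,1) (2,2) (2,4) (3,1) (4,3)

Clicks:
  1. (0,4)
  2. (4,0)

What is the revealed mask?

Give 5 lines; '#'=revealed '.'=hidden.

Click 1 (0,4) count=0: revealed 4 new [(0,3) (0,4) (1,3) (1,4)] -> total=4
Click 2 (4,0) count=1: revealed 1 new [(4,0)] -> total=5

Answer: ...##
...##
.....
.....
#....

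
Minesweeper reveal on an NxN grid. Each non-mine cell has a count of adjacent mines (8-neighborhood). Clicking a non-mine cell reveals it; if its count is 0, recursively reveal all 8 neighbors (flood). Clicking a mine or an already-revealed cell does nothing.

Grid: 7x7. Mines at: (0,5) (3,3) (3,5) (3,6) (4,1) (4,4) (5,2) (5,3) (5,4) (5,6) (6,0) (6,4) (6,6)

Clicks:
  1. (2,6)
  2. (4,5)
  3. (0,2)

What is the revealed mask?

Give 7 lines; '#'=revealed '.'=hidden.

Click 1 (2,6) count=2: revealed 1 new [(2,6)] -> total=1
Click 2 (4,5) count=5: revealed 1 new [(4,5)] -> total=2
Click 3 (0,2) count=0: revealed 18 new [(0,0) (0,1) (0,2) (0,3) (0,4) (1,0) (1,1) (1,2) (1,3) (1,4) (2,0) (2,1) (2,2) (2,3) (2,4) (3,0) (3,1) (3,2)] -> total=20

Answer: #####..
#####..
#####.#
###....
.....#.
.......
.......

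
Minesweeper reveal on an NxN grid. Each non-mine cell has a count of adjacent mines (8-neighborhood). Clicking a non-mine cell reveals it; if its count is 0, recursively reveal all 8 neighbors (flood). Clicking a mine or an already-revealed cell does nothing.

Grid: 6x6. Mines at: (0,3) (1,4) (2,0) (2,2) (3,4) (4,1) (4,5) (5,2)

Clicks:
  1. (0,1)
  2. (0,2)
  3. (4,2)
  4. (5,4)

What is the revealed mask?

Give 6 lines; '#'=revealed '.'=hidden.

Click 1 (0,1) count=0: revealed 6 new [(0,0) (0,1) (0,2) (1,0) (1,1) (1,2)] -> total=6
Click 2 (0,2) count=1: revealed 0 new [(none)] -> total=6
Click 3 (4,2) count=2: revealed 1 new [(4,2)] -> total=7
Click 4 (5,4) count=1: revealed 1 new [(5,4)] -> total=8

Answer: ###...
###...
......
......
..#...
....#.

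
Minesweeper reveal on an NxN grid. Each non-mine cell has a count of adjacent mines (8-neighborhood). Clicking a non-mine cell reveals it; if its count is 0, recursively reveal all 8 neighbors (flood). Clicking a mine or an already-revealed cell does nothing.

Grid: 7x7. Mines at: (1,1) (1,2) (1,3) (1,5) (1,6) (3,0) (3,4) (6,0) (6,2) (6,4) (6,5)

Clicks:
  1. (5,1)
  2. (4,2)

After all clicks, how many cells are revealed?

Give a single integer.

Click 1 (5,1) count=2: revealed 1 new [(5,1)] -> total=1
Click 2 (4,2) count=0: revealed 11 new [(2,1) (2,2) (2,3) (3,1) (3,2) (3,3) (4,1) (4,2) (4,3) (5,2) (5,3)] -> total=12

Answer: 12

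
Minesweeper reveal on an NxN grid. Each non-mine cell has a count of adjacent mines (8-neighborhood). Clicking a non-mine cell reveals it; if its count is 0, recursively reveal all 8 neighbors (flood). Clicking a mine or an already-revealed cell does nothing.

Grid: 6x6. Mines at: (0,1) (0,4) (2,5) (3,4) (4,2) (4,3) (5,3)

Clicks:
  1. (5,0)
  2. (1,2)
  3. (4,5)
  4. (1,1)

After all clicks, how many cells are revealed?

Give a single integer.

Answer: 17

Derivation:
Click 1 (5,0) count=0: revealed 16 new [(1,0) (1,1) (1,2) (1,3) (2,0) (2,1) (2,2) (2,3) (3,0) (3,1) (3,2) (3,3) (4,0) (4,1) (5,0) (5,1)] -> total=16
Click 2 (1,2) count=1: revealed 0 new [(none)] -> total=16
Click 3 (4,5) count=1: revealed 1 new [(4,5)] -> total=17
Click 4 (1,1) count=1: revealed 0 new [(none)] -> total=17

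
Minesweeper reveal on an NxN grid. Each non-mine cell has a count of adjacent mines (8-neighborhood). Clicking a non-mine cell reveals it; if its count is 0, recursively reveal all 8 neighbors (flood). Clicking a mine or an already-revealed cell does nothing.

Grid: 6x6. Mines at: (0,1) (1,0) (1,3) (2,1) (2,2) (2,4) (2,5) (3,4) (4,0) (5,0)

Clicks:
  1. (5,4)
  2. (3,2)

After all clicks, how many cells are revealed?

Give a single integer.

Click 1 (5,4) count=0: revealed 13 new [(3,1) (3,2) (3,3) (4,1) (4,2) (4,3) (4,4) (4,5) (5,1) (5,2) (5,3) (5,4) (5,5)] -> total=13
Click 2 (3,2) count=2: revealed 0 new [(none)] -> total=13

Answer: 13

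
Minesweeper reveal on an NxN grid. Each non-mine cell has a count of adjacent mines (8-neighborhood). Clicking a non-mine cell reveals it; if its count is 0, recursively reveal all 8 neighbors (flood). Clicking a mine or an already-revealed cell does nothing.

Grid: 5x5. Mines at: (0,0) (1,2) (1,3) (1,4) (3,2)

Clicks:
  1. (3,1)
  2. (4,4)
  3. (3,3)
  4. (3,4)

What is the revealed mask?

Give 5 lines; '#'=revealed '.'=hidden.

Answer: .....
.....
...##
.#.##
...##

Derivation:
Click 1 (3,1) count=1: revealed 1 new [(3,1)] -> total=1
Click 2 (4,4) count=0: revealed 6 new [(2,3) (2,4) (3,3) (3,4) (4,3) (4,4)] -> total=7
Click 3 (3,3) count=1: revealed 0 new [(none)] -> total=7
Click 4 (3,4) count=0: revealed 0 new [(none)] -> total=7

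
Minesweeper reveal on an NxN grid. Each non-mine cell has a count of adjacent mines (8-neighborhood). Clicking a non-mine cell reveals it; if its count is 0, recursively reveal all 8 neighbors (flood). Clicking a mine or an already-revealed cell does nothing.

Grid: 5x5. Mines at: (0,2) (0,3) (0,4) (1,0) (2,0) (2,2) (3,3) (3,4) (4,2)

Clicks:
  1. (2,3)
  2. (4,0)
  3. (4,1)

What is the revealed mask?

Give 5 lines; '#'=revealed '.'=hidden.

Click 1 (2,3) count=3: revealed 1 new [(2,3)] -> total=1
Click 2 (4,0) count=0: revealed 4 new [(3,0) (3,1) (4,0) (4,1)] -> total=5
Click 3 (4,1) count=1: revealed 0 new [(none)] -> total=5

Answer: .....
.....
...#.
##...
##...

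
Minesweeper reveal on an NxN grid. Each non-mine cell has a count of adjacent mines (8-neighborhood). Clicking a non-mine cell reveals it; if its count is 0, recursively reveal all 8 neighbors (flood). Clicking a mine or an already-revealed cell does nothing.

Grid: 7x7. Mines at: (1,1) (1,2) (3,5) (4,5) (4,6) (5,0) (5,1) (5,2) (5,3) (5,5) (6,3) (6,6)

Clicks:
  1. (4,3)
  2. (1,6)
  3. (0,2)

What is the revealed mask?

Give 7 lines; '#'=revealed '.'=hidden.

Answer: ..#####
...####
...####
.......
...#...
.......
.......

Derivation:
Click 1 (4,3) count=2: revealed 1 new [(4,3)] -> total=1
Click 2 (1,6) count=0: revealed 12 new [(0,3) (0,4) (0,5) (0,6) (1,3) (1,4) (1,5) (1,6) (2,3) (2,4) (2,5) (2,6)] -> total=13
Click 3 (0,2) count=2: revealed 1 new [(0,2)] -> total=14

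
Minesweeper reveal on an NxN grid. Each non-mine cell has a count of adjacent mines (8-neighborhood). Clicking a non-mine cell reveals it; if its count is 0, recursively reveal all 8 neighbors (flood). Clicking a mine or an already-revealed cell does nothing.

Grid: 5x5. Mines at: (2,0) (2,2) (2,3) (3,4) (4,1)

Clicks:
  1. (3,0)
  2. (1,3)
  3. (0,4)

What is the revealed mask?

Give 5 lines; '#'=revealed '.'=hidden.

Answer: #####
#####
.....
#....
.....

Derivation:
Click 1 (3,0) count=2: revealed 1 new [(3,0)] -> total=1
Click 2 (1,3) count=2: revealed 1 new [(1,3)] -> total=2
Click 3 (0,4) count=0: revealed 9 new [(0,0) (0,1) (0,2) (0,3) (0,4) (1,0) (1,1) (1,2) (1,4)] -> total=11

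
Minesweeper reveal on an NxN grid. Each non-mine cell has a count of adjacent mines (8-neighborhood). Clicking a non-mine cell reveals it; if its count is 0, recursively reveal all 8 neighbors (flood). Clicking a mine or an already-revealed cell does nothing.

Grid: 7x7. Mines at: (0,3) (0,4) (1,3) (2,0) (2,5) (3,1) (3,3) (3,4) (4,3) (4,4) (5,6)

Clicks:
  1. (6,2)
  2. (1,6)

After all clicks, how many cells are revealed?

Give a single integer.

Answer: 16

Derivation:
Click 1 (6,2) count=0: revealed 15 new [(4,0) (4,1) (4,2) (5,0) (5,1) (5,2) (5,3) (5,4) (5,5) (6,0) (6,1) (6,2) (6,3) (6,4) (6,5)] -> total=15
Click 2 (1,6) count=1: revealed 1 new [(1,6)] -> total=16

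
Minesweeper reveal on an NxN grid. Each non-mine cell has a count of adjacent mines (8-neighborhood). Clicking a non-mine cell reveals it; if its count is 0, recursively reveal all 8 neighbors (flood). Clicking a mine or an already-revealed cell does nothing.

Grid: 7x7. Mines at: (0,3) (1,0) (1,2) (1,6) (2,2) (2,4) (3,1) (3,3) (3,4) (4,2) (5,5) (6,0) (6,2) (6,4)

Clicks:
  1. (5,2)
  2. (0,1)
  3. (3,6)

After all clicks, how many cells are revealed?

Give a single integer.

Answer: 8

Derivation:
Click 1 (5,2) count=2: revealed 1 new [(5,2)] -> total=1
Click 2 (0,1) count=2: revealed 1 new [(0,1)] -> total=2
Click 3 (3,6) count=0: revealed 6 new [(2,5) (2,6) (3,5) (3,6) (4,5) (4,6)] -> total=8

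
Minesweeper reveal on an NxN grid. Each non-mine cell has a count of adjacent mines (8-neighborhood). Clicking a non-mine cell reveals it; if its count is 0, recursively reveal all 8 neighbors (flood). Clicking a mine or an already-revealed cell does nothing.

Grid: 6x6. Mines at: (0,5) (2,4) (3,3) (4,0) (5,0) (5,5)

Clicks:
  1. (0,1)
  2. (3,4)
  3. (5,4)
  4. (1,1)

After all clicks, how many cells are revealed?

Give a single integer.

Click 1 (0,1) count=0: revealed 17 new [(0,0) (0,1) (0,2) (0,3) (0,4) (1,0) (1,1) (1,2) (1,3) (1,4) (2,0) (2,1) (2,2) (2,3) (3,0) (3,1) (3,2)] -> total=17
Click 2 (3,4) count=2: revealed 1 new [(3,4)] -> total=18
Click 3 (5,4) count=1: revealed 1 new [(5,4)] -> total=19
Click 4 (1,1) count=0: revealed 0 new [(none)] -> total=19

Answer: 19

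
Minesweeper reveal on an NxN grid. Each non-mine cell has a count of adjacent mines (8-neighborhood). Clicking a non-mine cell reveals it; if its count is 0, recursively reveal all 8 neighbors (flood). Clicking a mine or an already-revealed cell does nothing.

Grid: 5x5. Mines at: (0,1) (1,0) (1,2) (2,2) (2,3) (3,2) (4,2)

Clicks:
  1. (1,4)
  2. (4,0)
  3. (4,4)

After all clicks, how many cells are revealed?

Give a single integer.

Click 1 (1,4) count=1: revealed 1 new [(1,4)] -> total=1
Click 2 (4,0) count=0: revealed 6 new [(2,0) (2,1) (3,0) (3,1) (4,0) (4,1)] -> total=7
Click 3 (4,4) count=0: revealed 4 new [(3,3) (3,4) (4,3) (4,4)] -> total=11

Answer: 11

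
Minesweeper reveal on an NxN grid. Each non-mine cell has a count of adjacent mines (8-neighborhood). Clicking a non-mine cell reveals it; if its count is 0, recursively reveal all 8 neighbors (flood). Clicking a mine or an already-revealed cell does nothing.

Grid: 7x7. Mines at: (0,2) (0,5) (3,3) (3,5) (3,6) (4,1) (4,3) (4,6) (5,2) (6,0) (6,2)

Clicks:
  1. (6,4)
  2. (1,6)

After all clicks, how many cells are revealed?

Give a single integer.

Click 1 (6,4) count=0: revealed 8 new [(5,3) (5,4) (5,5) (5,6) (6,3) (6,4) (6,5) (6,6)] -> total=8
Click 2 (1,6) count=1: revealed 1 new [(1,6)] -> total=9

Answer: 9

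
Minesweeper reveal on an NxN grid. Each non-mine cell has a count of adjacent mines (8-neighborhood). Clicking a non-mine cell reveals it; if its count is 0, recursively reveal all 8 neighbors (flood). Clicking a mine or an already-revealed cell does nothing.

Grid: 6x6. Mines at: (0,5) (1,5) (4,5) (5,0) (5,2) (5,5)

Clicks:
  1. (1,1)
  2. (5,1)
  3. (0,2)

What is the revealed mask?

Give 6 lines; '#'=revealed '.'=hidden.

Click 1 (1,1) count=0: revealed 25 new [(0,0) (0,1) (0,2) (0,3) (0,4) (1,0) (1,1) (1,2) (1,3) (1,4) (2,0) (2,1) (2,2) (2,3) (2,4) (3,0) (3,1) (3,2) (3,3) (3,4) (4,0) (4,1) (4,2) (4,3) (4,4)] -> total=25
Click 2 (5,1) count=2: revealed 1 new [(5,1)] -> total=26
Click 3 (0,2) count=0: revealed 0 new [(none)] -> total=26

Answer: #####.
#####.
#####.
#####.
#####.
.#....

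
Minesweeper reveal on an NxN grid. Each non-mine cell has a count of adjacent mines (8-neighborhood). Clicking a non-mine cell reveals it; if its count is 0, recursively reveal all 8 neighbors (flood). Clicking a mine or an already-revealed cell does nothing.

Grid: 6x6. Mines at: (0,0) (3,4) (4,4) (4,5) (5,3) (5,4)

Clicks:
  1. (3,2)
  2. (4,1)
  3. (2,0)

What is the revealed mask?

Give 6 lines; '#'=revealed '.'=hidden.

Click 1 (3,2) count=0: revealed 28 new [(0,1) (0,2) (0,3) (0,4) (0,5) (1,0) (1,1) (1,2) (1,3) (1,4) (1,5) (2,0) (2,1) (2,2) (2,3) (2,4) (2,5) (3,0) (3,1) (3,2) (3,3) (4,0) (4,1) (4,2) (4,3) (5,0) (5,1) (5,2)] -> total=28
Click 2 (4,1) count=0: revealed 0 new [(none)] -> total=28
Click 3 (2,0) count=0: revealed 0 new [(none)] -> total=28

Answer: .#####
######
######
####..
####..
###...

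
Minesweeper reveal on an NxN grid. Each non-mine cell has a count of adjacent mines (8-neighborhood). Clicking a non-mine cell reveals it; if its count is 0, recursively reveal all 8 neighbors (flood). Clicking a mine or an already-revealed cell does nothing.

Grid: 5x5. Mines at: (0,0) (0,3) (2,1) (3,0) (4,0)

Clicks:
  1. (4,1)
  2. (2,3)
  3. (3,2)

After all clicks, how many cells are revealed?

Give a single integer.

Click 1 (4,1) count=2: revealed 1 new [(4,1)] -> total=1
Click 2 (2,3) count=0: revealed 13 new [(1,2) (1,3) (1,4) (2,2) (2,3) (2,4) (3,1) (3,2) (3,3) (3,4) (4,2) (4,3) (4,4)] -> total=14
Click 3 (3,2) count=1: revealed 0 new [(none)] -> total=14

Answer: 14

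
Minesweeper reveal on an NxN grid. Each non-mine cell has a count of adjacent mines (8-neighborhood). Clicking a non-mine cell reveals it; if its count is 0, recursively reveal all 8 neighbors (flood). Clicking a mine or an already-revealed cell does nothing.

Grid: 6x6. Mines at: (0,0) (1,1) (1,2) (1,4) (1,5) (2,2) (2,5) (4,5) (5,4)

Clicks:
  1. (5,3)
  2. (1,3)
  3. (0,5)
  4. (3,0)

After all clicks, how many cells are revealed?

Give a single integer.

Answer: 16

Derivation:
Click 1 (5,3) count=1: revealed 1 new [(5,3)] -> total=1
Click 2 (1,3) count=3: revealed 1 new [(1,3)] -> total=2
Click 3 (0,5) count=2: revealed 1 new [(0,5)] -> total=3
Click 4 (3,0) count=0: revealed 13 new [(2,0) (2,1) (3,0) (3,1) (3,2) (3,3) (4,0) (4,1) (4,2) (4,3) (5,0) (5,1) (5,2)] -> total=16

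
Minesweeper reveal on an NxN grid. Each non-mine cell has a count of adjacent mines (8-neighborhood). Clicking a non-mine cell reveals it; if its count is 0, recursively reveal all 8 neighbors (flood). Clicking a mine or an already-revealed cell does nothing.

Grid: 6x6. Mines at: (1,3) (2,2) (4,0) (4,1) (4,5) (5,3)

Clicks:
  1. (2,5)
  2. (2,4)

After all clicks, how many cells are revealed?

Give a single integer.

Click 1 (2,5) count=0: revealed 8 new [(0,4) (0,5) (1,4) (1,5) (2,4) (2,5) (3,4) (3,5)] -> total=8
Click 2 (2,4) count=1: revealed 0 new [(none)] -> total=8

Answer: 8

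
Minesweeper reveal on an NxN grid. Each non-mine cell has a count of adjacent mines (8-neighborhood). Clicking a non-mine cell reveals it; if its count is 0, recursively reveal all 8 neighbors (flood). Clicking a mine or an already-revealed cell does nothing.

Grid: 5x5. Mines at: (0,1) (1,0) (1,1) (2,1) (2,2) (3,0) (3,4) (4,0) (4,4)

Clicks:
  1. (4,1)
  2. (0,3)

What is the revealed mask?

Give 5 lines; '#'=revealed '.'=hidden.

Click 1 (4,1) count=2: revealed 1 new [(4,1)] -> total=1
Click 2 (0,3) count=0: revealed 8 new [(0,2) (0,3) (0,4) (1,2) (1,3) (1,4) (2,3) (2,4)] -> total=9

Answer: ..###
..###
...##
.....
.#...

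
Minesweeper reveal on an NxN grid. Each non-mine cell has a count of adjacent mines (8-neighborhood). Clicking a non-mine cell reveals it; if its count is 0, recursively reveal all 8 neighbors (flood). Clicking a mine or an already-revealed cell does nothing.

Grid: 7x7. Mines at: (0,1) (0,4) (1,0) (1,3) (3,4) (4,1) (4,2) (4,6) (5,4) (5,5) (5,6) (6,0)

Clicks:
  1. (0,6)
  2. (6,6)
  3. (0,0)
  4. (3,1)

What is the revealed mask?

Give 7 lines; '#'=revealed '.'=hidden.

Click 1 (0,6) count=0: revealed 8 new [(0,5) (0,6) (1,5) (1,6) (2,5) (2,6) (3,5) (3,6)] -> total=8
Click 2 (6,6) count=2: revealed 1 new [(6,6)] -> total=9
Click 3 (0,0) count=2: revealed 1 new [(0,0)] -> total=10
Click 4 (3,1) count=2: revealed 1 new [(3,1)] -> total=11

Answer: #....##
.....##
.....##
.#...##
.......
.......
......#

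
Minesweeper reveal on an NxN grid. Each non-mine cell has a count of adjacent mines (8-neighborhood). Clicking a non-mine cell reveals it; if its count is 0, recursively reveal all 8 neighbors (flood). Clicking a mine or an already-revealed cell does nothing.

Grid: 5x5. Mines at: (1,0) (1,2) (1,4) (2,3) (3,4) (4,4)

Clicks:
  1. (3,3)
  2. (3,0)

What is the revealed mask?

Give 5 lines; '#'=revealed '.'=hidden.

Answer: .....
.....
###..
####.
####.

Derivation:
Click 1 (3,3) count=3: revealed 1 new [(3,3)] -> total=1
Click 2 (3,0) count=0: revealed 10 new [(2,0) (2,1) (2,2) (3,0) (3,1) (3,2) (4,0) (4,1) (4,2) (4,3)] -> total=11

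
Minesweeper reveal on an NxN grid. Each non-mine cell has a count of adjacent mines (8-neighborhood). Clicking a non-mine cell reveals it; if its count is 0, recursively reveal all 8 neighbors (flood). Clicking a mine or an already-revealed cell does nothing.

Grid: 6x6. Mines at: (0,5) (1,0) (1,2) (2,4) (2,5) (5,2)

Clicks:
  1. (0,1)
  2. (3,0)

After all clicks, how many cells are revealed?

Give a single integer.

Click 1 (0,1) count=2: revealed 1 new [(0,1)] -> total=1
Click 2 (3,0) count=0: revealed 14 new [(2,0) (2,1) (2,2) (2,3) (3,0) (3,1) (3,2) (3,3) (4,0) (4,1) (4,2) (4,3) (5,0) (5,1)] -> total=15

Answer: 15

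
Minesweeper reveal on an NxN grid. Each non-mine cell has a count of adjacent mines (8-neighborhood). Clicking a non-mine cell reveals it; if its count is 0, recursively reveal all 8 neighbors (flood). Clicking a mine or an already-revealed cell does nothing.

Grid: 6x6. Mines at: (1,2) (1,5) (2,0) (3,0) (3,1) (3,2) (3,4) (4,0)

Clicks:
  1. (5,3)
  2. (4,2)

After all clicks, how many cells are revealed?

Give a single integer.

Answer: 10

Derivation:
Click 1 (5,3) count=0: revealed 10 new [(4,1) (4,2) (4,3) (4,4) (4,5) (5,1) (5,2) (5,3) (5,4) (5,5)] -> total=10
Click 2 (4,2) count=2: revealed 0 new [(none)] -> total=10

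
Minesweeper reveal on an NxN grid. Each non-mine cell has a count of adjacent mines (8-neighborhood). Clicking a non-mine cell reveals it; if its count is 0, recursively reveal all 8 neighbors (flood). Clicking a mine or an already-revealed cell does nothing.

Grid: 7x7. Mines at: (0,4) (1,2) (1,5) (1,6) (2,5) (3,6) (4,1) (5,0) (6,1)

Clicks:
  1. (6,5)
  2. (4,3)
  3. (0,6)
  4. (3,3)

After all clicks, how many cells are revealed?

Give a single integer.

Answer: 23

Derivation:
Click 1 (6,5) count=0: revealed 22 new [(2,2) (2,3) (2,4) (3,2) (3,3) (3,4) (3,5) (4,2) (4,3) (4,4) (4,5) (4,6) (5,2) (5,3) (5,4) (5,5) (5,6) (6,2) (6,3) (6,4) (6,5) (6,6)] -> total=22
Click 2 (4,3) count=0: revealed 0 new [(none)] -> total=22
Click 3 (0,6) count=2: revealed 1 new [(0,6)] -> total=23
Click 4 (3,3) count=0: revealed 0 new [(none)] -> total=23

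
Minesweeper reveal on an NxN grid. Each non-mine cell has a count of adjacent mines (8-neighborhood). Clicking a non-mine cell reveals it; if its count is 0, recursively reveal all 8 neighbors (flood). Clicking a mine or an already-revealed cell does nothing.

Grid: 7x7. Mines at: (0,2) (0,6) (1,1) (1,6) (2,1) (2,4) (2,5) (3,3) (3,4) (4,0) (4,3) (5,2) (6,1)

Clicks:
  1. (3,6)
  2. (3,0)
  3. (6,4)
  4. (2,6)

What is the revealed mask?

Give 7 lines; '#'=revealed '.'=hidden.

Click 1 (3,6) count=1: revealed 1 new [(3,6)] -> total=1
Click 2 (3,0) count=2: revealed 1 new [(3,0)] -> total=2
Click 3 (6,4) count=0: revealed 12 new [(3,5) (4,4) (4,5) (4,6) (5,3) (5,4) (5,5) (5,6) (6,3) (6,4) (6,5) (6,6)] -> total=14
Click 4 (2,6) count=2: revealed 1 new [(2,6)] -> total=15

Answer: .......
.......
......#
#....##
....###
...####
...####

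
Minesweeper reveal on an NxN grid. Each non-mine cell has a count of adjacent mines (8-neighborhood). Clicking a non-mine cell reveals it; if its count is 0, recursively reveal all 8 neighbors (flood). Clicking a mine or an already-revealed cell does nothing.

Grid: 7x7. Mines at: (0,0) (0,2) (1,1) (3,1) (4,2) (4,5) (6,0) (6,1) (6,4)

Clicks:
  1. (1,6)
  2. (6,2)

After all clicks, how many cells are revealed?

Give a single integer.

Click 1 (1,6) count=0: revealed 19 new [(0,3) (0,4) (0,5) (0,6) (1,2) (1,3) (1,4) (1,5) (1,6) (2,2) (2,3) (2,4) (2,5) (2,6) (3,2) (3,3) (3,4) (3,5) (3,6)] -> total=19
Click 2 (6,2) count=1: revealed 1 new [(6,2)] -> total=20

Answer: 20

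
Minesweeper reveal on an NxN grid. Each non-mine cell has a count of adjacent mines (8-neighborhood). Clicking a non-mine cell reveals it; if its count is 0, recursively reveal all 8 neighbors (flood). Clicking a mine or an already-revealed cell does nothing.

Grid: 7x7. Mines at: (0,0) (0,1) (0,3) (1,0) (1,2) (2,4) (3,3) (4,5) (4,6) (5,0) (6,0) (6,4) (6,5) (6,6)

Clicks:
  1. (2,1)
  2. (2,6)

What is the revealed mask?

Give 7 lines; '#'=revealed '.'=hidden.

Answer: ....###
....###
.#...##
.....##
.......
.......
.......

Derivation:
Click 1 (2,1) count=2: revealed 1 new [(2,1)] -> total=1
Click 2 (2,6) count=0: revealed 10 new [(0,4) (0,5) (0,6) (1,4) (1,5) (1,6) (2,5) (2,6) (3,5) (3,6)] -> total=11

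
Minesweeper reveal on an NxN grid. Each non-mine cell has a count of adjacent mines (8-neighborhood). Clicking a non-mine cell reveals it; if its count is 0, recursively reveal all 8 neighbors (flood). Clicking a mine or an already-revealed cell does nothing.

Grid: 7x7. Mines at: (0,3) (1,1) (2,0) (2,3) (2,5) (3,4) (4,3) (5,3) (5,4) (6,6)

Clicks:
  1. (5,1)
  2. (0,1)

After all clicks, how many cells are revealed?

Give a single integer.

Answer: 13

Derivation:
Click 1 (5,1) count=0: revealed 12 new [(3,0) (3,1) (3,2) (4,0) (4,1) (4,2) (5,0) (5,1) (5,2) (6,0) (6,1) (6,2)] -> total=12
Click 2 (0,1) count=1: revealed 1 new [(0,1)] -> total=13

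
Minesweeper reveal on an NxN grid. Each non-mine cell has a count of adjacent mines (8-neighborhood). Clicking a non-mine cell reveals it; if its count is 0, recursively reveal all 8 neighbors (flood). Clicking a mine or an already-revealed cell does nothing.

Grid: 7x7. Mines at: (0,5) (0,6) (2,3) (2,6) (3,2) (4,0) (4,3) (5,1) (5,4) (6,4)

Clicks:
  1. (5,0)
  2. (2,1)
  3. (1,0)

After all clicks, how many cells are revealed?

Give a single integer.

Click 1 (5,0) count=2: revealed 1 new [(5,0)] -> total=1
Click 2 (2,1) count=1: revealed 1 new [(2,1)] -> total=2
Click 3 (1,0) count=0: revealed 14 new [(0,0) (0,1) (0,2) (0,3) (0,4) (1,0) (1,1) (1,2) (1,3) (1,4) (2,0) (2,2) (3,0) (3,1)] -> total=16

Answer: 16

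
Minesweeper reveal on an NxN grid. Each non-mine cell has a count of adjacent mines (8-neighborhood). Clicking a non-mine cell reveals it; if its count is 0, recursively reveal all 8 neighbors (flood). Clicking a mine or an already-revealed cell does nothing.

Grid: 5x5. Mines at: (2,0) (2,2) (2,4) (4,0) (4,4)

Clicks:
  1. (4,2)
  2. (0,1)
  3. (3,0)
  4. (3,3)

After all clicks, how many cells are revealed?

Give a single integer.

Click 1 (4,2) count=0: revealed 6 new [(3,1) (3,2) (3,3) (4,1) (4,2) (4,3)] -> total=6
Click 2 (0,1) count=0: revealed 10 new [(0,0) (0,1) (0,2) (0,3) (0,4) (1,0) (1,1) (1,2) (1,3) (1,4)] -> total=16
Click 3 (3,0) count=2: revealed 1 new [(3,0)] -> total=17
Click 4 (3,3) count=3: revealed 0 new [(none)] -> total=17

Answer: 17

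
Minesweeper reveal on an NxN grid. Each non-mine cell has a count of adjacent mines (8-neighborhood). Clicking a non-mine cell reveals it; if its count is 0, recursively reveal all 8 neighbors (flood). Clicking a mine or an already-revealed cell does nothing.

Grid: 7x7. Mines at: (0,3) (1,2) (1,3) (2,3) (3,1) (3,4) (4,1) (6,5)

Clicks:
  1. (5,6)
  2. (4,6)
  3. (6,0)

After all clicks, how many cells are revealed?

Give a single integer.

Click 1 (5,6) count=1: revealed 1 new [(5,6)] -> total=1
Click 2 (4,6) count=0: revealed 14 new [(0,4) (0,5) (0,6) (1,4) (1,5) (1,6) (2,4) (2,5) (2,6) (3,5) (3,6) (4,5) (4,6) (5,5)] -> total=15
Click 3 (6,0) count=0: revealed 13 new [(4,2) (4,3) (4,4) (5,0) (5,1) (5,2) (5,3) (5,4) (6,0) (6,1) (6,2) (6,3) (6,4)] -> total=28

Answer: 28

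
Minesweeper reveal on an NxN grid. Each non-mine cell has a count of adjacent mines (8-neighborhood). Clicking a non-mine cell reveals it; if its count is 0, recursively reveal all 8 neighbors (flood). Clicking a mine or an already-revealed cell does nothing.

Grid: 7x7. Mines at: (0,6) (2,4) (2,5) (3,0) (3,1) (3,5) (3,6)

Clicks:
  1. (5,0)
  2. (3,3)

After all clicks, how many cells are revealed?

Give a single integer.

Answer: 24

Derivation:
Click 1 (5,0) count=0: revealed 24 new [(3,2) (3,3) (3,4) (4,0) (4,1) (4,2) (4,3) (4,4) (4,5) (4,6) (5,0) (5,1) (5,2) (5,3) (5,4) (5,5) (5,6) (6,0) (6,1) (6,2) (6,3) (6,4) (6,5) (6,6)] -> total=24
Click 2 (3,3) count=1: revealed 0 new [(none)] -> total=24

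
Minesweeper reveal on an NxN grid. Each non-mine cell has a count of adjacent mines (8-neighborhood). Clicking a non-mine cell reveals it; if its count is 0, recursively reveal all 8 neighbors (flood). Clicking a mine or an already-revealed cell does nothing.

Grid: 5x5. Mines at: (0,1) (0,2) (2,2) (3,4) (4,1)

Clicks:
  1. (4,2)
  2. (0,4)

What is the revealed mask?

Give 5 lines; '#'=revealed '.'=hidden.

Click 1 (4,2) count=1: revealed 1 new [(4,2)] -> total=1
Click 2 (0,4) count=0: revealed 6 new [(0,3) (0,4) (1,3) (1,4) (2,3) (2,4)] -> total=7

Answer: ...##
...##
...##
.....
..#..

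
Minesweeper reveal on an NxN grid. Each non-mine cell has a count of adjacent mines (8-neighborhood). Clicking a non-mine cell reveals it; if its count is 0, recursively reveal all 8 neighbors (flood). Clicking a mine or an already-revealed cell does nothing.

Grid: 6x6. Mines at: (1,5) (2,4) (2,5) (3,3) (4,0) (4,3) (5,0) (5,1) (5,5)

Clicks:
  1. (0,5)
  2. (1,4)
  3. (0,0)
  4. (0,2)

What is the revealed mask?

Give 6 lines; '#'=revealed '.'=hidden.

Click 1 (0,5) count=1: revealed 1 new [(0,5)] -> total=1
Click 2 (1,4) count=3: revealed 1 new [(1,4)] -> total=2
Click 3 (0,0) count=0: revealed 16 new [(0,0) (0,1) (0,2) (0,3) (0,4) (1,0) (1,1) (1,2) (1,3) (2,0) (2,1) (2,2) (2,3) (3,0) (3,1) (3,2)] -> total=18
Click 4 (0,2) count=0: revealed 0 new [(none)] -> total=18

Answer: ######
#####.
####..
###...
......
......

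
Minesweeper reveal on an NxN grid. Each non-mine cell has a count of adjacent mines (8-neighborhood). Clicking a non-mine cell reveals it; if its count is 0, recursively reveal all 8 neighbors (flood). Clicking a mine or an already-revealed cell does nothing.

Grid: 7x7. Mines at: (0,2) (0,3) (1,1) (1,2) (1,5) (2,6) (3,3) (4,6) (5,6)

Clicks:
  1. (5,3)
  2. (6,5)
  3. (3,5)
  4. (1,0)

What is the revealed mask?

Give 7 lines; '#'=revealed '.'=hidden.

Answer: .......
#......
###....
###..#.
######.
######.
######.

Derivation:
Click 1 (5,3) count=0: revealed 24 new [(2,0) (2,1) (2,2) (3,0) (3,1) (3,2) (4,0) (4,1) (4,2) (4,3) (4,4) (4,5) (5,0) (5,1) (5,2) (5,3) (5,4) (5,5) (6,0) (6,1) (6,2) (6,3) (6,4) (6,5)] -> total=24
Click 2 (6,5) count=1: revealed 0 new [(none)] -> total=24
Click 3 (3,5) count=2: revealed 1 new [(3,5)] -> total=25
Click 4 (1,0) count=1: revealed 1 new [(1,0)] -> total=26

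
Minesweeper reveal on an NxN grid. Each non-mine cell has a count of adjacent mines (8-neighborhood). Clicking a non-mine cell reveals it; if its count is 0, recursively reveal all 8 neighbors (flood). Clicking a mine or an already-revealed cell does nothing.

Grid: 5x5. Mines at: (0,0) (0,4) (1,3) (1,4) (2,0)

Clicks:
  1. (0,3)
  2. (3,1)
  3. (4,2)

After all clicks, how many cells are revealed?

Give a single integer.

Answer: 15

Derivation:
Click 1 (0,3) count=3: revealed 1 new [(0,3)] -> total=1
Click 2 (3,1) count=1: revealed 1 new [(3,1)] -> total=2
Click 3 (4,2) count=0: revealed 13 new [(2,1) (2,2) (2,3) (2,4) (3,0) (3,2) (3,3) (3,4) (4,0) (4,1) (4,2) (4,3) (4,4)] -> total=15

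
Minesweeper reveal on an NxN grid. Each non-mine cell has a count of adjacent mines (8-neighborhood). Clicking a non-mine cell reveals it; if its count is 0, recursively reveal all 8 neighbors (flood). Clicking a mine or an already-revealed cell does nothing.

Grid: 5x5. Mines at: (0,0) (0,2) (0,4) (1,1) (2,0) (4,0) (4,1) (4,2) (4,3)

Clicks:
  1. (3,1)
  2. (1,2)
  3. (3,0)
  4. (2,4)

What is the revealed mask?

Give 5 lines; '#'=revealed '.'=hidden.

Click 1 (3,1) count=4: revealed 1 new [(3,1)] -> total=1
Click 2 (1,2) count=2: revealed 1 new [(1,2)] -> total=2
Click 3 (3,0) count=3: revealed 1 new [(3,0)] -> total=3
Click 4 (2,4) count=0: revealed 8 new [(1,3) (1,4) (2,2) (2,3) (2,4) (3,2) (3,3) (3,4)] -> total=11

Answer: .....
..###
..###
#####
.....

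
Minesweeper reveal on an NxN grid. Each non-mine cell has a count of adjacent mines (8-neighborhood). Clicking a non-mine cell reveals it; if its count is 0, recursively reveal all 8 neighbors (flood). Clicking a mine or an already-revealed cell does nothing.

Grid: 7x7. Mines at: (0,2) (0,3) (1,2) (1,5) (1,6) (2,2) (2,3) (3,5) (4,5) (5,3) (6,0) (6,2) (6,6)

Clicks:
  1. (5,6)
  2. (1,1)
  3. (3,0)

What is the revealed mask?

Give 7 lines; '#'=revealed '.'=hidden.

Click 1 (5,6) count=2: revealed 1 new [(5,6)] -> total=1
Click 2 (1,1) count=3: revealed 1 new [(1,1)] -> total=2
Click 3 (3,0) count=0: revealed 14 new [(0,0) (0,1) (1,0) (2,0) (2,1) (3,0) (3,1) (3,2) (4,0) (4,1) (4,2) (5,0) (5,1) (5,2)] -> total=16

Answer: ##.....
##.....
##.....
###....
###....
###...#
.......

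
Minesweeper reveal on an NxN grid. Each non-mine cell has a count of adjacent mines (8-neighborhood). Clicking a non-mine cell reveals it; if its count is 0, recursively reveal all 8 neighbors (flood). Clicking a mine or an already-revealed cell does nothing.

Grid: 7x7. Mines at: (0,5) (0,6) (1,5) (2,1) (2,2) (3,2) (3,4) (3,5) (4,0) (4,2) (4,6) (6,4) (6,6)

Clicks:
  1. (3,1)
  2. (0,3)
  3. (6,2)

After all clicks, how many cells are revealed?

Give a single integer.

Click 1 (3,1) count=5: revealed 1 new [(3,1)] -> total=1
Click 2 (0,3) count=0: revealed 10 new [(0,0) (0,1) (0,2) (0,3) (0,4) (1,0) (1,1) (1,2) (1,3) (1,4)] -> total=11
Click 3 (6,2) count=0: revealed 8 new [(5,0) (5,1) (5,2) (5,3) (6,0) (6,1) (6,2) (6,3)] -> total=19

Answer: 19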